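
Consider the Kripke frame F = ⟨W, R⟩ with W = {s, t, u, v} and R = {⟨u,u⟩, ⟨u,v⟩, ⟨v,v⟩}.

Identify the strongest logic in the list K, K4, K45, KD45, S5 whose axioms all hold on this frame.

Transitive (axiom 4): yes — every two-step R-path is closed by a direct edge.
Euclidean (axiom 5): no — u R v and u R u, but not v R u.
Serial (axiom D): no — s has no R-successor.
Reflexive (axiom T): no — s is not related to itself.
So F validates K, K4; K45 would additionally require R to be Euclidean. The strongest is K4.

K4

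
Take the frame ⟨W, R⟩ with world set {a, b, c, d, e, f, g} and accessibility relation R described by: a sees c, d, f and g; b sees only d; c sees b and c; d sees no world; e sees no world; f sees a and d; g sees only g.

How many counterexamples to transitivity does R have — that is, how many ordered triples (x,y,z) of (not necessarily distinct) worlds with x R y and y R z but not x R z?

6

Enumerating: (a,c,b), (a,f,a), (c,b,d), (f,a,c), (f,a,f), (f,a,g).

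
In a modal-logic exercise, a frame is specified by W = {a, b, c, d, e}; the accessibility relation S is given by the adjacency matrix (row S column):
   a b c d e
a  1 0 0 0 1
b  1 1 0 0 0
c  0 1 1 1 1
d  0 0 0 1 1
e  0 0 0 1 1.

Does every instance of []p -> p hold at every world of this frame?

Yes

By correspondence theory, T is valid on a frame iff S is reflexive.
Reflexive: yes — every world is S-related to itself.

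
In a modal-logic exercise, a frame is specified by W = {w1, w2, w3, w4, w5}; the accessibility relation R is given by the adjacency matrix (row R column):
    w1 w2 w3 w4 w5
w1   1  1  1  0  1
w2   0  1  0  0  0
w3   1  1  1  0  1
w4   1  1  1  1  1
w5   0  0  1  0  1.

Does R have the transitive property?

No

Transitive: no — w5 R w3 and w3 R w1, but not w5 R w1.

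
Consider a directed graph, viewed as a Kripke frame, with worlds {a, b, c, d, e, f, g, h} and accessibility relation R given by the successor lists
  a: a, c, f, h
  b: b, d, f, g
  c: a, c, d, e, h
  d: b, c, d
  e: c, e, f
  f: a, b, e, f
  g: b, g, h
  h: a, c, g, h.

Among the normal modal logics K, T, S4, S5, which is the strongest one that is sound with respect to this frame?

T

Reflexive (axiom T): yes — every world is R-related to itself.
Transitive (axiom 4): no — a R c and c R d, but not a R d.
Euclidean (axiom 5): no — a R c and a R f, but not c R f.
So F validates K, T; S4 would additionally require R to be transitive. The strongest is T.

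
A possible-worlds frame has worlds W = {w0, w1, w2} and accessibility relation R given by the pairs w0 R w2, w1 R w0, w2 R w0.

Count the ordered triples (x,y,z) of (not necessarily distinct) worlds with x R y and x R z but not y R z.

Enumerating: (w0,w2,w2), (w1,w0,w0), (w2,w0,w0).

3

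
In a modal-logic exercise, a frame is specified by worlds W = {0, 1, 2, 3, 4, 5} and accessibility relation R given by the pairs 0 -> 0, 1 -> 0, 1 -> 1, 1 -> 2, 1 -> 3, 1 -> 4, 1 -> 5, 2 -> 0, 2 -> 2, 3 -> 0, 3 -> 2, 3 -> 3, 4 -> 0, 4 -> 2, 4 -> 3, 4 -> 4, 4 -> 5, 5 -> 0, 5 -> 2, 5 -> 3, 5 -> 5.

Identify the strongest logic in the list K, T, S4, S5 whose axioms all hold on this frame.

Reflexive (axiom T): yes — every world is R-related to itself.
Transitive (axiom 4): yes — every two-step R-path is closed by a direct edge.
Euclidean (axiom 5): no — 1 R 0 and 1 R 2, but not 0 R 2.
So F validates K, T, S4; S5 would additionally require R to be Euclidean. The strongest is S4.

S4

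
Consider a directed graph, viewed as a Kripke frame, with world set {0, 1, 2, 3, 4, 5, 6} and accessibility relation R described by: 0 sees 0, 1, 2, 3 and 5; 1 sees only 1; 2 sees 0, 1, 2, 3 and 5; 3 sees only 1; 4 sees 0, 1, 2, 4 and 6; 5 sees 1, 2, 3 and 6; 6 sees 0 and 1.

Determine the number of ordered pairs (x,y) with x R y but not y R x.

Enumerating: (0,1), (0,3), (0,5), (2,1), (2,3), (3,1), (4,0), (4,1), (4,2), (4,6), (5,1), (5,3), (5,6), (6,0), (6,1).

15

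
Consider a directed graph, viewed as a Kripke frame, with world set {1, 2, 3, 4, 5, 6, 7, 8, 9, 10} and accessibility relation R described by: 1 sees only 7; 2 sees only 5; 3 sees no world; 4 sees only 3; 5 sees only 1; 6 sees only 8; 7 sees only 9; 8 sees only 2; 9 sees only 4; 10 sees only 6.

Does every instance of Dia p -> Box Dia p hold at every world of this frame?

No

The schema 5 characterises exactly the Euclidean frames.
Euclidean: no — 1 R 7 and 1 R 7, but not 7 R 7.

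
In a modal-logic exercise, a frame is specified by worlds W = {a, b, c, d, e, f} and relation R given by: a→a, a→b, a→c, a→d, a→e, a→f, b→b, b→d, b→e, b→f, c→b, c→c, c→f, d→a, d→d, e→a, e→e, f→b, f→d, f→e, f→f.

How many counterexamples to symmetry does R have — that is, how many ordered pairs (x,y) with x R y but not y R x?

Enumerating: (a,b), (a,c), (a,f), (b,d), (b,e), (c,b), (c,f), (f,d), (f,e).

9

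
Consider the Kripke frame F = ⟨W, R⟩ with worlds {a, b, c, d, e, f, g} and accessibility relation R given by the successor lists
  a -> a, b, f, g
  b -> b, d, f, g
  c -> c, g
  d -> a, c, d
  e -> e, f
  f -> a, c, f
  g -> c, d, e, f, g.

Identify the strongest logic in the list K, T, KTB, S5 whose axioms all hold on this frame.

T

Reflexive (axiom T): yes — every world is R-related to itself.
Symmetric (axiom B): no — a R b but not b R a.
Euclidean (axiom 5): no — a R f and a R b, but not f R b.
So F validates K, T; KTB would additionally require R to be symmetric. The strongest is T.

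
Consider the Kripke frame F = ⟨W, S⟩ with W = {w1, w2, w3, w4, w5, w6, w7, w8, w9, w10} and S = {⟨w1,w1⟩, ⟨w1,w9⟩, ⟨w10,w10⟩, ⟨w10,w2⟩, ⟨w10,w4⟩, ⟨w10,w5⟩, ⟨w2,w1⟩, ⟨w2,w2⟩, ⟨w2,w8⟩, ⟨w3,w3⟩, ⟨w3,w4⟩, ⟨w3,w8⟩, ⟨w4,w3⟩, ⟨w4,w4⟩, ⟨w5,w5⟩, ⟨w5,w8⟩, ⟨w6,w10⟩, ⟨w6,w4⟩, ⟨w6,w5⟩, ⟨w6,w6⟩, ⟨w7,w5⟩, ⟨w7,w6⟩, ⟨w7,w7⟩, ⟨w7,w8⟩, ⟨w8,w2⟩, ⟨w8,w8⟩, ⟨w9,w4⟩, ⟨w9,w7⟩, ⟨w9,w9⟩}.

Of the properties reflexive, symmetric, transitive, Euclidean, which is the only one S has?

reflexive

Reflexive: yes — every world is S-related to itself.
Symmetric: no — w1 S w9 but not w9 S w1.
Transitive: no — w1 S w9 and w9 S w4, but not w1 S w4.
Euclidean: no — w10 S w2 and w10 S w4, but not w2 S w4.
Only reflexive holds.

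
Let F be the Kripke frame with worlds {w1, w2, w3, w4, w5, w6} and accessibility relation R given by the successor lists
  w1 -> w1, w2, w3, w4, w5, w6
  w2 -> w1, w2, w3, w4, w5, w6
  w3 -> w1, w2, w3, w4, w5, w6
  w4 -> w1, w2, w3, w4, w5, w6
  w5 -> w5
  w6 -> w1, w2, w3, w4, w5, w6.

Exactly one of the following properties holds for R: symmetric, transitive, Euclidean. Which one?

Symmetric: no — w1 R w5 but not w5 R w1.
Transitive: yes — every two-step R-path is closed by a direct edge.
Euclidean: no — w1 R w5 and w1 R w2, but not w5 R w2.
Only transitive holds.

transitive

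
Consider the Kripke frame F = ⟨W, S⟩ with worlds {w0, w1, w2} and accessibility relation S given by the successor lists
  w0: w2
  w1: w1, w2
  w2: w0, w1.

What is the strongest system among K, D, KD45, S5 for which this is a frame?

Serial (axiom D): yes — every world has a successor (e.g. w0 S w2).
Euclidean (axiom 5): no — w2 S w0 and w2 S w1, but not w0 S w1.
Transitive (axiom 4): no — w0 S w2 and w2 S w1, but not w0 S w1.
Reflexive (axiom T): no — w0 is not related to itself.
So F validates K, D; KD45 would additionally require S to be Euclidean and transitive. The strongest is D.

D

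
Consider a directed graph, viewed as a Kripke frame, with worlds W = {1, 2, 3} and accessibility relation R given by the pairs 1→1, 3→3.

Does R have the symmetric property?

Yes

Symmetric: yes — every pair in R has its reverse in R.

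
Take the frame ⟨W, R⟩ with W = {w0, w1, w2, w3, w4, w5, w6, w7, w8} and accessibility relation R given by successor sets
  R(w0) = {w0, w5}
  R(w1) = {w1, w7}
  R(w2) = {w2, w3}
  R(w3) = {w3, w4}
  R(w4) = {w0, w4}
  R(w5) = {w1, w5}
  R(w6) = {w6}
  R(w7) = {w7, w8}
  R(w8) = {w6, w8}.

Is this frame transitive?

Transitive: no — w0 R w5 and w5 R w1, but not w0 R w1.

No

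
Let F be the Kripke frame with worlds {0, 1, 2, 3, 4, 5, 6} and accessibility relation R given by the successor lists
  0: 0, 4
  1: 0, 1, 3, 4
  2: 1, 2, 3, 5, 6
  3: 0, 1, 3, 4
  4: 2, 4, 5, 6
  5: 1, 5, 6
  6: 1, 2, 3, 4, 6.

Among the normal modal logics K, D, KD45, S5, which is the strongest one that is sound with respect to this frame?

D

Serial (axiom D): yes — every world has a successor (e.g. 0 R 0).
Euclidean (axiom 5): no — 1 R 0 and 1 R 3, but not 0 R 3.
Transitive (axiom 4): no — 0 R 4 and 4 R 2, but not 0 R 2.
Reflexive (axiom T): yes — every world is R-related to itself.
So F validates K, D; KD45 would additionally require R to be Euclidean and transitive. The strongest is D.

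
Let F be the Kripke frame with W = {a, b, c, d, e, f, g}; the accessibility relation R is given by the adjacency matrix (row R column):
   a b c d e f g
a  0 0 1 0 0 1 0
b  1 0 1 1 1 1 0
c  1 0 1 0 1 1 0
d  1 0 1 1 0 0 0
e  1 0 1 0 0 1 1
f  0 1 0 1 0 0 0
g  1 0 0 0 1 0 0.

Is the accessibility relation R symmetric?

No

Symmetric: no — a R f but not f R a.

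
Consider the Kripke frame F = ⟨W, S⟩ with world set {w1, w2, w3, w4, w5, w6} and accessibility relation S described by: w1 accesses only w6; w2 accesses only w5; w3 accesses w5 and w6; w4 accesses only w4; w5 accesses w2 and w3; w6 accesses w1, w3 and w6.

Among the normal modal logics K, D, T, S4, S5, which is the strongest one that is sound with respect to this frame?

D

Serial (axiom D): yes — every world has a successor (e.g. w1 S w6).
Reflexive (axiom T): no — w1 is not related to itself.
Transitive (axiom 4): no — w1 S w6 and w6 S w3, but not w1 S w3.
Euclidean (axiom 5): no — w3 S w5 and w3 S w6, but not w5 S w6.
So F validates K, D; T would additionally require S to be reflexive. The strongest is D.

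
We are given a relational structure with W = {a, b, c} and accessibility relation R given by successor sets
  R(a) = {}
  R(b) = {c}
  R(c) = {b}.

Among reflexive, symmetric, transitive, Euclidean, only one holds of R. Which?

Reflexive: no — a is not related to itself.
Symmetric: yes — every pair in R has its reverse in R.
Transitive: no — b R c and c R b, but not b R b.
Euclidean: no — b R c and b R c, but not c R c.
Only symmetric holds.

symmetric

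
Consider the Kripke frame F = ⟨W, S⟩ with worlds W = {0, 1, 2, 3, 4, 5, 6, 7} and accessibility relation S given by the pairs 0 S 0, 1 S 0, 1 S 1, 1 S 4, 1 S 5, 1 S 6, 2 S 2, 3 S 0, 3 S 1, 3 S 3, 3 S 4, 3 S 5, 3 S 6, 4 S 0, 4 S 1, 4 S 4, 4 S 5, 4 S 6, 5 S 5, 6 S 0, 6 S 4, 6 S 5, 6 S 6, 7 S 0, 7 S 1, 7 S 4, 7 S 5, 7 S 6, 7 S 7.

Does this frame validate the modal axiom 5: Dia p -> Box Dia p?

Axiom 5 corresponds to the accessibility relation being Euclidean.
Euclidean: no — 1 S 0 and 1 S 4, but not 0 S 4.

No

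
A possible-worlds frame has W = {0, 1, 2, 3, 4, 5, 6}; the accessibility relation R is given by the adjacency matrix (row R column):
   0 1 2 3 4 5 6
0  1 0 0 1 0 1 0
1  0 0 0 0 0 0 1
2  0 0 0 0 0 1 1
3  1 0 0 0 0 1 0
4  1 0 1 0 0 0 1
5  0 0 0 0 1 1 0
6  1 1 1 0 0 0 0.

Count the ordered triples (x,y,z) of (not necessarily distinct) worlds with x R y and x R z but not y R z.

23

Enumerating: (0,3,3), (0,5,0), (0,5,3), (1,6,6), (2,5,6), (2,6,5), (2,6,6), (3,5,0), (4,0,2), (4,0,6), (4,2,0), (4,2,2), … and 11 more.
Total: 23.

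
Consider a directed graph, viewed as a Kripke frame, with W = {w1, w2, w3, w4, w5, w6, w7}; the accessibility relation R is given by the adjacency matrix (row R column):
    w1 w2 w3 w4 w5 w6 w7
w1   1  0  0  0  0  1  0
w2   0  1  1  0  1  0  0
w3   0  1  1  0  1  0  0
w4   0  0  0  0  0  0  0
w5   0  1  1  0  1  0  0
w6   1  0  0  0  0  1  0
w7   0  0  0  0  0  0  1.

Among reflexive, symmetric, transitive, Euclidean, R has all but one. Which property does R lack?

Reflexive: no — w4 is not related to itself.
Symmetric: yes — every pair in R has its reverse in R.
Transitive: yes — every two-step R-path is closed by a direct edge.
Euclidean: yes — any two successors of a common world are R-related.
Only reflexive fails.

reflexive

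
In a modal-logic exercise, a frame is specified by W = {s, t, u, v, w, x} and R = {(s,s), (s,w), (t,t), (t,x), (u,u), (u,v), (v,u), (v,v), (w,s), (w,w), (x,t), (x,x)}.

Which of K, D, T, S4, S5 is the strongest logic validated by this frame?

S5

Serial (axiom D): yes — every world has a successor (e.g. s R s).
Reflexive (axiom T): yes — every world is R-related to itself.
Transitive (axiom 4): yes — every two-step R-path is closed by a direct edge.
Euclidean (axiom 5): yes — any two successors of a common world are R-related.
So F validates K, D, T, S4, S5. The strongest is S5.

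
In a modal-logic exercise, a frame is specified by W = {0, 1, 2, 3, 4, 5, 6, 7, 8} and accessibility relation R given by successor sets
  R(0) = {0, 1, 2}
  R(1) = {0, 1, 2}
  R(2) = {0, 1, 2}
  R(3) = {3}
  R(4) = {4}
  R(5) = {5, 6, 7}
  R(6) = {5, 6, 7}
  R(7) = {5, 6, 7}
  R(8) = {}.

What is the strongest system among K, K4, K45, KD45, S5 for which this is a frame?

Transitive (axiom 4): yes — every two-step R-path is closed by a direct edge.
Euclidean (axiom 5): yes — any two successors of a common world are R-related.
Serial (axiom D): no — 8 has no R-successor.
Reflexive (axiom T): no — 8 is not related to itself.
So F validates K, K4, K45; KD45 would additionally require R to be serial. The strongest is K45.

K45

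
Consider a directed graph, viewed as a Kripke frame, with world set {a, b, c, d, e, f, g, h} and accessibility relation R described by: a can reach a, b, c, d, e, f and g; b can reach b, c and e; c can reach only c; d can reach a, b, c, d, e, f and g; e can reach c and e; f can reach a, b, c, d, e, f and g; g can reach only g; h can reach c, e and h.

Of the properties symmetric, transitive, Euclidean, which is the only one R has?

Symmetric: no — a R b but not b R a.
Transitive: yes — every two-step R-path is closed by a direct edge.
Euclidean: no — a R b and a R d, but not b R d.
Only transitive holds.

transitive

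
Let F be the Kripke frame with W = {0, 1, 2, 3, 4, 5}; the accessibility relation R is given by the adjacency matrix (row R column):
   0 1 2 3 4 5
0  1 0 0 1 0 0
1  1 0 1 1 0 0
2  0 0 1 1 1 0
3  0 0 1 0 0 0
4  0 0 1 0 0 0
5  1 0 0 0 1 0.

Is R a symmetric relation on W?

No

Symmetric: no — 0 R 3 but not 3 R 0.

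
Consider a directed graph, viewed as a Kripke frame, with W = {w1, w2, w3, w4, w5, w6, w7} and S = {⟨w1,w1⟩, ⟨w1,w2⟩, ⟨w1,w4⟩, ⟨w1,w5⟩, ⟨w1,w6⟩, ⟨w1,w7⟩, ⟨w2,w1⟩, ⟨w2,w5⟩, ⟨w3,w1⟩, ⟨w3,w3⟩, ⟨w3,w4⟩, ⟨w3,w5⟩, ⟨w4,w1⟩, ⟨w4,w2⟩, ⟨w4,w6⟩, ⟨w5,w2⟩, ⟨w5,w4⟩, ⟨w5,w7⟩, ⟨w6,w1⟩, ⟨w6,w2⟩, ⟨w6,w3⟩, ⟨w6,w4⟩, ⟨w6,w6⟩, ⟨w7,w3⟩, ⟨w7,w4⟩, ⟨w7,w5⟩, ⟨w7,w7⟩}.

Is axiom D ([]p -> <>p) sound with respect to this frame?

Axiom D corresponds to the accessibility relation being serial.
Serial: yes — every world has a successor (e.g. w1 S w1).

Yes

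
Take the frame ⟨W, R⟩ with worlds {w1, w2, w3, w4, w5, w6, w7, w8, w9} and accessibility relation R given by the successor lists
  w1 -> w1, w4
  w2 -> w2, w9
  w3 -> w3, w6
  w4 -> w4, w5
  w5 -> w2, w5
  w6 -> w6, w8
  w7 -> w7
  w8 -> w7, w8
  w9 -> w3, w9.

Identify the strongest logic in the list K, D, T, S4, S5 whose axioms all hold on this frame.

T

Serial (axiom D): yes — every world has a successor (e.g. w1 R w1).
Reflexive (axiom T): yes — every world is R-related to itself.
Transitive (axiom 4): no — w1 R w4 and w4 R w5, but not w1 R w5.
Euclidean (axiom 5): no — w1 R w4 and w1 R w1, but not w4 R w1.
So F validates K, D, T; S4 would additionally require R to be transitive. The strongest is T.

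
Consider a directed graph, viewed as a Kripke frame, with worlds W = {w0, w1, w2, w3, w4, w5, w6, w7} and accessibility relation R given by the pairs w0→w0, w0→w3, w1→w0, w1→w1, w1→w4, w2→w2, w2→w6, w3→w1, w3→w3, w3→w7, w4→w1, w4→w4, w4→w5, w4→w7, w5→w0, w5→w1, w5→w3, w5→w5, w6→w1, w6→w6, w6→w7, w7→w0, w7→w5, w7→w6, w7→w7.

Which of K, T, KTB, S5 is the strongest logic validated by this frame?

T

Reflexive (axiom T): yes — every world is R-related to itself.
Symmetric (axiom B): no — w0 R w3 but not w3 R w0.
Euclidean (axiom 5): no — w1 R w0 and w1 R w4, but not w0 R w4.
So F validates K, T; KTB would additionally require R to be symmetric. The strongest is T.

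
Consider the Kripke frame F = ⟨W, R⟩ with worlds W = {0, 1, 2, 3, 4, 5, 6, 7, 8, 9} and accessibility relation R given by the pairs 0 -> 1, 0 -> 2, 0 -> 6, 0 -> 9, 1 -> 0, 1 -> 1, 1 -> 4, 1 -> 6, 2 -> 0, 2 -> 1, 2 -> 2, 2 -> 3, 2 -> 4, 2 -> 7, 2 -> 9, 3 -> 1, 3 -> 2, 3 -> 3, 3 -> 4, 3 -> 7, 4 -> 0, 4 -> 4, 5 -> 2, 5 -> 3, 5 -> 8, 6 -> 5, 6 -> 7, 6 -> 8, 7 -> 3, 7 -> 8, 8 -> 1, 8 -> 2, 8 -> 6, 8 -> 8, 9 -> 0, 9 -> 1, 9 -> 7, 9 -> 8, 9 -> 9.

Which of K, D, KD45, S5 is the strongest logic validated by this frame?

Serial (axiom D): yes — every world has a successor (e.g. 0 R 1).
Euclidean (axiom 5): no — 0 R 1 and 0 R 2, but not 1 R 2.
Transitive (axiom 4): no — 0 R 1 and 1 R 4, but not 0 R 4.
Reflexive (axiom T): no — 0 is not related to itself.
So F validates K, D; KD45 would additionally require R to be Euclidean and transitive. The strongest is D.

D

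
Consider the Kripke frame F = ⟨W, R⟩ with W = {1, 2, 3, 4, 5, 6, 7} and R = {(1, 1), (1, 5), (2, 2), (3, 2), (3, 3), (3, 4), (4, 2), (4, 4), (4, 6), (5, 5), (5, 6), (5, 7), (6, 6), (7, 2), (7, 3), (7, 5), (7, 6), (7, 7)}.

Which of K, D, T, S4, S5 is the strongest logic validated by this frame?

Serial (axiom D): yes — every world has a successor (e.g. 1 R 1).
Reflexive (axiom T): yes — every world is R-related to itself.
Transitive (axiom 4): no — 1 R 5 and 5 R 6, but not 1 R 6.
Euclidean (axiom 5): no — 3 R 2 and 3 R 4, but not 2 R 4.
So F validates K, D, T; S4 would additionally require R to be transitive. The strongest is T.

T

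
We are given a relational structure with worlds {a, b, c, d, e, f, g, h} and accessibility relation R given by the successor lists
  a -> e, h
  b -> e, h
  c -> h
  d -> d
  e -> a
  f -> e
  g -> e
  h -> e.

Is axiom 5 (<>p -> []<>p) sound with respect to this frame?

The schema 5 characterises exactly the Euclidean frames.
Euclidean: no — a R e and a R h, but not e R h.

No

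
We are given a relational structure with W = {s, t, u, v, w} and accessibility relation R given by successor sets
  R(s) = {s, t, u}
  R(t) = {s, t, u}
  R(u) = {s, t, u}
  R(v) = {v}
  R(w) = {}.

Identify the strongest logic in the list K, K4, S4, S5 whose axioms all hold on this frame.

K4

Transitive (axiom 4): yes — every two-step R-path is closed by a direct edge.
Reflexive (axiom T): no — w is not related to itself.
Euclidean (axiom 5): yes — any two successors of a common world are R-related.
So F validates K, K4; S4 would additionally require R to be reflexive. The strongest is K4.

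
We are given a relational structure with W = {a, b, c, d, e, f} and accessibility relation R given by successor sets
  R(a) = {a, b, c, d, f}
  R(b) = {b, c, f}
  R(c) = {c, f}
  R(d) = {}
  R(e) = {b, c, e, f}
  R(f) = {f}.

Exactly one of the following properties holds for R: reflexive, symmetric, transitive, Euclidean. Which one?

transitive

Reflexive: no — d is not related to itself.
Symmetric: no — a R b but not b R a.
Transitive: yes — every two-step R-path is closed by a direct edge.
Euclidean: no — a R b and a R d, but not b R d.
Only transitive holds.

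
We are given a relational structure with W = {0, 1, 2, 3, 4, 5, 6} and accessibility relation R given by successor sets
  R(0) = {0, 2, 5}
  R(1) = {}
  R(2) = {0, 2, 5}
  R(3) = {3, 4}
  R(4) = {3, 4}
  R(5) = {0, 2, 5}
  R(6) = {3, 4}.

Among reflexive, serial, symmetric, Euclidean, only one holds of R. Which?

Euclidean

Reflexive: no — 1 is not related to itself.
Serial: no — 1 has no R-successor.
Symmetric: no — 6 R 3 but not 3 R 6.
Euclidean: yes — any two successors of a common world are R-related.
Only Euclidean holds.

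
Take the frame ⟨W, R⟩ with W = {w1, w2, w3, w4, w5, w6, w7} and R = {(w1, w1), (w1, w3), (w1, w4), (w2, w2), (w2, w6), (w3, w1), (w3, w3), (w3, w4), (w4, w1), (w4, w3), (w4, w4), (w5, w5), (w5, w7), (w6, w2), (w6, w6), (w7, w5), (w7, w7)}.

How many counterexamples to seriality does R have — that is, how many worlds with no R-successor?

0

R is serial; there are no such worlds.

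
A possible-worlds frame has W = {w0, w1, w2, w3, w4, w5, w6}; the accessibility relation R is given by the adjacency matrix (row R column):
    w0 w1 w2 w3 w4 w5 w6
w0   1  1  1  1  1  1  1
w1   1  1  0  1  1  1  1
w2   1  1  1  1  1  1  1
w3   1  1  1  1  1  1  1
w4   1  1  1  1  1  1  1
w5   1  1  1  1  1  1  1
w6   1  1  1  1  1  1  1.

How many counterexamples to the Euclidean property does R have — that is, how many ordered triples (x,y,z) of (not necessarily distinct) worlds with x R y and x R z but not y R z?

Enumerating: (w0,w1,w2), (w2,w1,w2), (w3,w1,w2), (w4,w1,w2), (w5,w1,w2), (w6,w1,w2).

6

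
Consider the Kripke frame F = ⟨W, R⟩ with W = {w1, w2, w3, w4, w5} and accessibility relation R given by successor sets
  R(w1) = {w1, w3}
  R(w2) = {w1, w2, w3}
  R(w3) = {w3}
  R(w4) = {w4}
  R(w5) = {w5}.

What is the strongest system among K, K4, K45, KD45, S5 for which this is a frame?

K4

Transitive (axiom 4): yes — every two-step R-path is closed by a direct edge.
Euclidean (axiom 5): no — w2 R w3 and w2 R w1, but not w3 R w1.
Serial (axiom D): yes — every world has a successor (e.g. w1 R w1).
Reflexive (axiom T): yes — every world is R-related to itself.
So F validates K, K4; K45 would additionally require R to be Euclidean. The strongest is K4.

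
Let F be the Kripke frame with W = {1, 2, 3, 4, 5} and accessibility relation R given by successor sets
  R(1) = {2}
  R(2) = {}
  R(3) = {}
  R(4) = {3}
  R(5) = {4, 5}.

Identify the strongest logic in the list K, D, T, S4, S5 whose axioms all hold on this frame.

Serial (axiom D): no — 2 has no R-successor.
Reflexive (axiom T): no — 1 is not related to itself.
Transitive (axiom 4): no — 5 R 4 and 4 R 3, but not 5 R 3.
Euclidean (axiom 5): no — 1 R 2 and 1 R 2, but not 2 R 2.
So F validates K; D would additionally require R to be serial. The strongest is K.

K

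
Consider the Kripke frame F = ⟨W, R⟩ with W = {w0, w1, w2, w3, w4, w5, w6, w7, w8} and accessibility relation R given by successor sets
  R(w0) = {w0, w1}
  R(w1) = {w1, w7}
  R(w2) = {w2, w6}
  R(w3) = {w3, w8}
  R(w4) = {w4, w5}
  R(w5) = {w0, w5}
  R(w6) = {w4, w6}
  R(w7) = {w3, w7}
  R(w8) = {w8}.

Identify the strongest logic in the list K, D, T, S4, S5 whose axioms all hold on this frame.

Serial (axiom D): yes — every world has a successor (e.g. w0 R w0).
Reflexive (axiom T): yes — every world is R-related to itself.
Transitive (axiom 4): no — w0 R w1 and w1 R w7, but not w0 R w7.
Euclidean (axiom 5): no — w0 R w1 and w0 R w0, but not w1 R w0.
So F validates K, D, T; S4 would additionally require R to be transitive. The strongest is T.

T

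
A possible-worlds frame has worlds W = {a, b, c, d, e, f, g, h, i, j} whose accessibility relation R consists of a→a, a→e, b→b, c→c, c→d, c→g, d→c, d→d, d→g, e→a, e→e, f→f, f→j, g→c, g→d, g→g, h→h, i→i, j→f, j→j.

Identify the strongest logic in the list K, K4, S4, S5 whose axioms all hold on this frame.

Transitive (axiom 4): yes — every two-step R-path is closed by a direct edge.
Reflexive (axiom T): yes — every world is R-related to itself.
Euclidean (axiom 5): yes — any two successors of a common world are R-related.
So F validates K, K4, S4, S5. The strongest is S5.

S5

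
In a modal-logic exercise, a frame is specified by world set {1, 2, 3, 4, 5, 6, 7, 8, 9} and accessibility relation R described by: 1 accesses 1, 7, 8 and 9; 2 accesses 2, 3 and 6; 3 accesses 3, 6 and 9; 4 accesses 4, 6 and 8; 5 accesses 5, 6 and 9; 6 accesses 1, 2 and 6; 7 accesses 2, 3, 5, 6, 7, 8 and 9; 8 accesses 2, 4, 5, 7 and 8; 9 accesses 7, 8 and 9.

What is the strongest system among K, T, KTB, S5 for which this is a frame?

Reflexive (axiom T): yes — every world is R-related to itself.
Symmetric (axiom B): no — 1 R 7 but not 7 R 1.
Euclidean (axiom 5): no — 1 R 8 and 1 R 9, but not 8 R 9.
So F validates K, T; KTB would additionally require R to be symmetric. The strongest is T.

T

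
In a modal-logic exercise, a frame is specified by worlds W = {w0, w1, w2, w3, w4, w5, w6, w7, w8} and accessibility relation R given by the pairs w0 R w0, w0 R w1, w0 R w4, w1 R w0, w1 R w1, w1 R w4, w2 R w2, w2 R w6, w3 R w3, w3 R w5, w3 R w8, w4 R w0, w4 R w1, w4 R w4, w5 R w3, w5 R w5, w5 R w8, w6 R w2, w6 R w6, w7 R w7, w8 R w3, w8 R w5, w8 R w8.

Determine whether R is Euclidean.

Yes

Euclidean: yes — any two successors of a common world are R-related.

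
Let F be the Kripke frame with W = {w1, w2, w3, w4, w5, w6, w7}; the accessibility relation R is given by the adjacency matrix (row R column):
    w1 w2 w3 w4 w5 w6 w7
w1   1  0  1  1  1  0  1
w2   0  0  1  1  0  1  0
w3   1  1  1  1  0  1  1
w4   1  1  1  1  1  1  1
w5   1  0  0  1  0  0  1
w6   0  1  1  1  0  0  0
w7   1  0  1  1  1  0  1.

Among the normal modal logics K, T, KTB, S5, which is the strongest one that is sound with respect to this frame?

Reflexive (axiom T): no — w2 is not related to itself.
Symmetric (axiom B): yes — every pair in R has its reverse in R.
Euclidean (axiom 5): no — w1 R w3 and w1 R w5, but not w3 R w5.
So F validates K; T would additionally require R to be reflexive. The strongest is K.

K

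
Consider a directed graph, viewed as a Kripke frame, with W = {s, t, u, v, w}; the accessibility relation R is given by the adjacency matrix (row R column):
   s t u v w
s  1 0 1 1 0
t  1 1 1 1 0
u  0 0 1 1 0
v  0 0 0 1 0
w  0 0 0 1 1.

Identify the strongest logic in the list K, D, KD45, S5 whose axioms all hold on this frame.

D

Serial (axiom D): yes — every world has a successor (e.g. s R s).
Euclidean (axiom 5): no — s R v and s R u, but not v R u.
Transitive (axiom 4): yes — every two-step R-path is closed by a direct edge.
Reflexive (axiom T): yes — every world is R-related to itself.
So F validates K, D; KD45 would additionally require R to be Euclidean. The strongest is D.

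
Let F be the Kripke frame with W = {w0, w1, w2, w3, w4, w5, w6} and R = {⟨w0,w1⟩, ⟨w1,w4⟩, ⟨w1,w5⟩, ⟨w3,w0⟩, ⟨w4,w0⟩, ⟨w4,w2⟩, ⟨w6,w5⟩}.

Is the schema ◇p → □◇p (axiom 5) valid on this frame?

The schema 5 characterises exactly the Euclidean frames.
Euclidean: no — w1 R w4 and w1 R w5, but not w4 R w5.

No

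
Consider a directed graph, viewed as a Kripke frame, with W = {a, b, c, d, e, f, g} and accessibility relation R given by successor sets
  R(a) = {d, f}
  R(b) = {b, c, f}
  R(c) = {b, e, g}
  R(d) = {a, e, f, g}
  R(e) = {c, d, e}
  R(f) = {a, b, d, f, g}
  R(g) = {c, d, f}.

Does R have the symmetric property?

Symmetric: yes — every pair in R has its reverse in R.

Yes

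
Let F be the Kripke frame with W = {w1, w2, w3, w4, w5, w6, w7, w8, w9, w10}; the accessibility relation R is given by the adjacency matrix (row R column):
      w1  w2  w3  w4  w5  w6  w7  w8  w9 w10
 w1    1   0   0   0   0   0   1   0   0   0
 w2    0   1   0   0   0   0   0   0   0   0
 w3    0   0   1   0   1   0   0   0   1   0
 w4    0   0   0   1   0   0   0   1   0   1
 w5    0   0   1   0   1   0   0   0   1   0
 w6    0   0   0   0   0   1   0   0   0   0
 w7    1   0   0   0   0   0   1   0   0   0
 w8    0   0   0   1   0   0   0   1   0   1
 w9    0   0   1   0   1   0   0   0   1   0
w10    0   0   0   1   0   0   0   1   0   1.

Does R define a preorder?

Reflexive: yes — every world is R-related to itself.
Transitive: yes — every two-step R-path is closed by a direct edge.
So R is a preorder.

Yes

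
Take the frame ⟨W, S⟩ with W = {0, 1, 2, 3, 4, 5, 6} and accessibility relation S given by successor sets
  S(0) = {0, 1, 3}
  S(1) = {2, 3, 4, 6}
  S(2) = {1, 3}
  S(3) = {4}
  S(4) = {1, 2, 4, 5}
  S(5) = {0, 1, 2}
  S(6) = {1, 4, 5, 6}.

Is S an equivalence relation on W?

No

Reflexive: no — 1 is not related to itself.
Symmetric: no — 0 S 1 but not 1 S 0.
Transitive: no — 0 S 1 and 1 S 2, but not 0 S 2.
So S is not an equivalence relation.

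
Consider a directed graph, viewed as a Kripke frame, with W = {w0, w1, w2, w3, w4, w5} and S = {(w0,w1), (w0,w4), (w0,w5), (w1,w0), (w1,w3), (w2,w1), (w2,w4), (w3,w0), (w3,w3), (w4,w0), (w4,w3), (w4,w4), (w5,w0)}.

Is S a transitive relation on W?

Transitive: no — w0 S w1 and w1 S w3, but not w0 S w3.

No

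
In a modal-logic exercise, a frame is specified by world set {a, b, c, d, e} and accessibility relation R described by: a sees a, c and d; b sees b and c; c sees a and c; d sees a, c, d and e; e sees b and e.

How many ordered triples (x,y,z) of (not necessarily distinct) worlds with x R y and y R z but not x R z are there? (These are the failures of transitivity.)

Enumerating: (a,d,e), (b,c,a), (c,a,d), (d,e,b), (e,b,c).

5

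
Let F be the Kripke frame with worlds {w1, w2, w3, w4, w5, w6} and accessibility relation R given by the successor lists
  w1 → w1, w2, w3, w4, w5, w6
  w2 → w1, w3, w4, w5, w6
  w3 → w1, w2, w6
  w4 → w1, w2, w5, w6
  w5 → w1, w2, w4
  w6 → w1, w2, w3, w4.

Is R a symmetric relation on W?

Symmetric: yes — every pair in R has its reverse in R.

Yes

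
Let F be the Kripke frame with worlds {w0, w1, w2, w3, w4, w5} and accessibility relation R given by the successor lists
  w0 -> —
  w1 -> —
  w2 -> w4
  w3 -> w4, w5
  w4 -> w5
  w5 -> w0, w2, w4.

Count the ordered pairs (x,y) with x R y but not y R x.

5

Enumerating: (w2,w4), (w3,w4), (w3,w5), (w5,w0), (w5,w2).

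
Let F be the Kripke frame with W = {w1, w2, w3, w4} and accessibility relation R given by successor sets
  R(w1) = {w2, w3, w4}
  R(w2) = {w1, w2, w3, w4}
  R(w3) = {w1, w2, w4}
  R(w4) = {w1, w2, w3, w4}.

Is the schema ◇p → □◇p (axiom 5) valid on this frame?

The schema 5 characterises exactly the Euclidean frames.
Euclidean: no — w1 R w3 and w1 R w3, but not w3 R w3.

No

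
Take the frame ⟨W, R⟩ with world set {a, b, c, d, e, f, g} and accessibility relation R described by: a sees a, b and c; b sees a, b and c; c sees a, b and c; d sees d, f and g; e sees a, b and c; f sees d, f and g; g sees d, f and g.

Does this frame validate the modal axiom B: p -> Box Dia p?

By correspondence theory, B is valid on a frame iff R is symmetric.
Symmetric: no — e R a but not a R e.

No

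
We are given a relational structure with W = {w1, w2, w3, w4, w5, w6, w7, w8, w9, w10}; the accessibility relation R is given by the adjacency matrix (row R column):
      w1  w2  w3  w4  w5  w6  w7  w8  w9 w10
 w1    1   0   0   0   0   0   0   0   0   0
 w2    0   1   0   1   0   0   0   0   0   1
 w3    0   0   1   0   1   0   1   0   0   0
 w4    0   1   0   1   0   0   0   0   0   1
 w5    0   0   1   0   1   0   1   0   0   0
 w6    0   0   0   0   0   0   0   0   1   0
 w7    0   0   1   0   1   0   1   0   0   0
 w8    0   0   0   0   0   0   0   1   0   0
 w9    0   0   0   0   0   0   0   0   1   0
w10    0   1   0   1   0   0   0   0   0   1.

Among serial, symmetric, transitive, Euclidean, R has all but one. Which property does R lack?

symmetric

Serial: yes — every world has a successor (e.g. w1 R w1).
Symmetric: no — w6 R w9 but not w9 R w6.
Transitive: yes — every two-step R-path is closed by a direct edge.
Euclidean: yes — any two successors of a common world are R-related.
Only symmetric fails.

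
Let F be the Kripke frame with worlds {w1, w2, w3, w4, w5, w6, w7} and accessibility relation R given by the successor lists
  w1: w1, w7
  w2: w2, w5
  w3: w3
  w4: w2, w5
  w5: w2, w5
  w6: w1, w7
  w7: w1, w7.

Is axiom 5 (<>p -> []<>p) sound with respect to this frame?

By correspondence theory, 5 is valid on a frame iff R is Euclidean.
Euclidean: yes — any two successors of a common world are R-related.

Yes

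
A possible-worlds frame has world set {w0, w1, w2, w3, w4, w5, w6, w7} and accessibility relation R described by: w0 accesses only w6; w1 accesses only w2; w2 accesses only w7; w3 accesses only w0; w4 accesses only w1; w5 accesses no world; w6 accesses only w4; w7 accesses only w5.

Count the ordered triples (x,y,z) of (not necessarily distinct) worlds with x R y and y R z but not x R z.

6

Enumerating: (w0,w6,w4), (w1,w2,w7), (w2,w7,w5), (w3,w0,w6), (w4,w1,w2), (w6,w4,w1).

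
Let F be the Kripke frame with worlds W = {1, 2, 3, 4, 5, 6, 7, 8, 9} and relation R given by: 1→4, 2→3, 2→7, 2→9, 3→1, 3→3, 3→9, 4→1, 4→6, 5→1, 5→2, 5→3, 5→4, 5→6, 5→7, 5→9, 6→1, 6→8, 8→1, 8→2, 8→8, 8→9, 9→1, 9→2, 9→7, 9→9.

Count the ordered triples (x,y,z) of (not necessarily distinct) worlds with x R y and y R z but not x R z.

20

Enumerating: (1,4,1), (1,4,6), (2,3,1), (2,9,1), (2,9,2), (3,1,4), (3,9,2), (3,9,7), (4,1,4), (4,6,8), (5,6,8), (6,1,4), … and 8 more.
Total: 20.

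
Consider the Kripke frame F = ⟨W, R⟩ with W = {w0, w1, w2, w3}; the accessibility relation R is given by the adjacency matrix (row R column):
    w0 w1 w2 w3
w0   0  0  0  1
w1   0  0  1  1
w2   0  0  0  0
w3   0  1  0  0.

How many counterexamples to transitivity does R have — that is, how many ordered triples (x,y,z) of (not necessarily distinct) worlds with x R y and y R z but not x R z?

Enumerating: (w0,w3,w1), (w1,w3,w1), (w3,w1,w2), (w3,w1,w3).

4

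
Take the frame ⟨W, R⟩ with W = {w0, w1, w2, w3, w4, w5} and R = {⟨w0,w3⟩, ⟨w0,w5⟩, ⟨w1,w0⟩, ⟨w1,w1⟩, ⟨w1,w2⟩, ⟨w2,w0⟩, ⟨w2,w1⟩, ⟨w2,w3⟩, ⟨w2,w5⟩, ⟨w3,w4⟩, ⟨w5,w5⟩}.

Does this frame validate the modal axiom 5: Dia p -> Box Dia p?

No

By correspondence theory, 5 is valid on a frame iff R is Euclidean.
Euclidean: no — w0 R w3 and w0 R w5, but not w3 R w5.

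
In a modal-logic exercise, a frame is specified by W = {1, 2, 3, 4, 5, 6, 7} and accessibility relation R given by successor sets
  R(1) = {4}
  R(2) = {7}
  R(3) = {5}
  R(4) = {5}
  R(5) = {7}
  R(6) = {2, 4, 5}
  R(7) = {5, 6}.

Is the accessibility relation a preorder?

Reflexive: no — 1 is not related to itself.
Transitive: no — 1 R 4 and 4 R 5, but not 1 R 5.
So R is not a preorder.

No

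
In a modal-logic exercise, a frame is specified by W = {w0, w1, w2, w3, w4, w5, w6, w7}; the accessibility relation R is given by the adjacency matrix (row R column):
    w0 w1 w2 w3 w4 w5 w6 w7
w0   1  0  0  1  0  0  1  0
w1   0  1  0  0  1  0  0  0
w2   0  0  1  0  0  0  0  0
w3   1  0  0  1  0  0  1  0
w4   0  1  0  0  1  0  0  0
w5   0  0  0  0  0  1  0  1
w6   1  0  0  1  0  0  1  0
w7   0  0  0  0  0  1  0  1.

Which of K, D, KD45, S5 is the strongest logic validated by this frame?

Serial (axiom D): yes — every world has a successor (e.g. w0 R w0).
Euclidean (axiom 5): yes — any two successors of a common world are R-related.
Transitive (axiom 4): yes — every two-step R-path is closed by a direct edge.
Reflexive (axiom T): yes — every world is R-related to itself.
So F validates K, D, KD45, S5. The strongest is S5.

S5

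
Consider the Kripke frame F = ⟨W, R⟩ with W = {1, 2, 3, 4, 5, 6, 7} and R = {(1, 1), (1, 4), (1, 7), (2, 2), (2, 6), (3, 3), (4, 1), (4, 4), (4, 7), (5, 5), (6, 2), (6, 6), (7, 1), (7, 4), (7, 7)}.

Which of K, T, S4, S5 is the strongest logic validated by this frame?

Reflexive (axiom T): yes — every world is R-related to itself.
Transitive (axiom 4): yes — every two-step R-path is closed by a direct edge.
Euclidean (axiom 5): yes — any two successors of a common world are R-related.
So F validates K, T, S4, S5. The strongest is S5.

S5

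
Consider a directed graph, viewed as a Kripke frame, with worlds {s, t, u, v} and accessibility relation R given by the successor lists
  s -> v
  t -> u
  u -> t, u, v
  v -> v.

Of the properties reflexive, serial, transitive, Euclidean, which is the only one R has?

serial

Reflexive: no — s is not related to itself.
Serial: yes — every world has a successor (e.g. s R v).
Transitive: no — t R u and u R v, but not t R v.
Euclidean: no — u R t and u R v, but not t R v.
Only serial holds.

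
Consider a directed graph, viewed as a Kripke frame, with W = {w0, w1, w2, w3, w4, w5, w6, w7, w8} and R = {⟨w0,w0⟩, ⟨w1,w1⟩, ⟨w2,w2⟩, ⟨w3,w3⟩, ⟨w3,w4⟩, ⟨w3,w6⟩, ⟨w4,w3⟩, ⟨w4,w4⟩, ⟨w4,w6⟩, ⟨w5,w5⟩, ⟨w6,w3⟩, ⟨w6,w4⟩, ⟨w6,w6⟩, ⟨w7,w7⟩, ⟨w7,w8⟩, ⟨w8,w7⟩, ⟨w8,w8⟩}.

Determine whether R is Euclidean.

Euclidean: yes — any two successors of a common world are R-related.

Yes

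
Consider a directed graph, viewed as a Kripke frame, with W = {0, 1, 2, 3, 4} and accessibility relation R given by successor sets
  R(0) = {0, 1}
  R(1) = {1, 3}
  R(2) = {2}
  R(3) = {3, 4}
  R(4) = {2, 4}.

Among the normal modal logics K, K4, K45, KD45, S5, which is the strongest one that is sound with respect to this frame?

Transitive (axiom 4): no — 0 R 1 and 1 R 3, but not 0 R 3.
Euclidean (axiom 5): no — 0 R 1 and 0 R 0, but not 1 R 0.
Serial (axiom D): yes — every world has a successor (e.g. 0 R 0).
Reflexive (axiom T): yes — every world is R-related to itself.
So F validates K; K4 would additionally require R to be transitive. The strongest is K.

K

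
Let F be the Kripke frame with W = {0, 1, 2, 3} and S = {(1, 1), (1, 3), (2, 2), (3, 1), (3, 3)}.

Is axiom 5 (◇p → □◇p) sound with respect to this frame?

Yes

Axiom 5 corresponds to the accessibility relation being Euclidean.
Euclidean: yes — any two successors of a common world are S-related.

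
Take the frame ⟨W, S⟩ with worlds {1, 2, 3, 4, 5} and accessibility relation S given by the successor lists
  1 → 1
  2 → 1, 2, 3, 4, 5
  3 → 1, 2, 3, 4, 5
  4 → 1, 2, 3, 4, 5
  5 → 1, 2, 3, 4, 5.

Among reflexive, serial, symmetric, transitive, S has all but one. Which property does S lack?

Reflexive: yes — every world is S-related to itself.
Serial: yes — every world has a successor (e.g. 1 S 1).
Symmetric: no — 2 S 1 but not 1 S 2.
Transitive: yes — every two-step S-path is closed by a direct edge.
Only symmetric fails.

symmetric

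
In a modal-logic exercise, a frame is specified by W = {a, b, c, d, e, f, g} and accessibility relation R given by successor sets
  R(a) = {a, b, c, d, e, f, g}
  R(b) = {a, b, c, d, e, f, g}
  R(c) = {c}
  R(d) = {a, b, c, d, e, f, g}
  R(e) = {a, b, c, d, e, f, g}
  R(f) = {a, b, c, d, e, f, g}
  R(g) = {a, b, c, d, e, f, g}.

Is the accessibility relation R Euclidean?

No

Euclidean: no — a R c and a R b, but not c R b.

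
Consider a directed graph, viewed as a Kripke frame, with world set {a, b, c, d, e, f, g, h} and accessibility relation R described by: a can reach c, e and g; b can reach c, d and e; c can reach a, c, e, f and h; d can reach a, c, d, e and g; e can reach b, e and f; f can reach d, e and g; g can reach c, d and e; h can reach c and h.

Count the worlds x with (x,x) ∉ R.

4

Enumerating: a, b, f, g.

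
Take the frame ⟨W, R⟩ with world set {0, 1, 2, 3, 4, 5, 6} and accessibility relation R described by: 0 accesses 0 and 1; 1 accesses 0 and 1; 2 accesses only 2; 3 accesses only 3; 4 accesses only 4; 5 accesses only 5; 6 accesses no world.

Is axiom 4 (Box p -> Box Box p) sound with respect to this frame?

Yes

Axiom 4 corresponds to the accessibility relation being transitive.
Transitive: yes — every two-step R-path is closed by a direct edge.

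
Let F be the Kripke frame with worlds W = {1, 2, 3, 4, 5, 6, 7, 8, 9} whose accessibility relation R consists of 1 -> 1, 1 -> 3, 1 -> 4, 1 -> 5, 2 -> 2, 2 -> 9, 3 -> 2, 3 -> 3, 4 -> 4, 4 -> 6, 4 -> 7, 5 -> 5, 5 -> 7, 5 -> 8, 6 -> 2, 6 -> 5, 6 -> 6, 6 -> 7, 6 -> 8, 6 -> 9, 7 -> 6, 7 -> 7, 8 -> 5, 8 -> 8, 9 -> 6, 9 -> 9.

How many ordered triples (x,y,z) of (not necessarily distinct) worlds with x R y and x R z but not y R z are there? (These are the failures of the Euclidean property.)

Enumerating: (1,3,1), (1,3,4), (1,3,5), (1,4,1), (1,4,3), (1,4,5), (1,5,1), (1,5,3), (1,5,4), (2,9,2), (3,2,3), (4,6,4), … and 23 more.
Total: 35.

35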